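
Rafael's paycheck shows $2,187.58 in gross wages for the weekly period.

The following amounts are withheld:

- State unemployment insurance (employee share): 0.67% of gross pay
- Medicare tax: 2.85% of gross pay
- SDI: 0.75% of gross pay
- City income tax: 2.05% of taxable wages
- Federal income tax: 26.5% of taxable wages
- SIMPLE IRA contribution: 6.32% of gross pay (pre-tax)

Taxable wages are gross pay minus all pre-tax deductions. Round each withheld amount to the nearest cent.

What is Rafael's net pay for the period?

$1,370.82

SIMPLE IRA contribution: $2,187.58 × 0.0632 = $138.26
Taxable wages = $2,187.58 − $138.26 = $2,049.32
City income tax: $2,049.32 × 0.0205 = $42.01
Federal income tax: $2,049.32 × 0.265 = $543.07
Medicare tax: $2,187.58 × 0.0285 = $62.35
State unemployment insurance (employee share): $2,187.58 × 0.0067 = $14.66
SDI: $2,187.58 × 0.0075 = $16.41
Total deductions = $138.26 + $42.01 + $543.07 + $62.35 + $14.66 + $16.41 = $816.76
Net pay = $2,187.58 − $816.76 = $1,370.82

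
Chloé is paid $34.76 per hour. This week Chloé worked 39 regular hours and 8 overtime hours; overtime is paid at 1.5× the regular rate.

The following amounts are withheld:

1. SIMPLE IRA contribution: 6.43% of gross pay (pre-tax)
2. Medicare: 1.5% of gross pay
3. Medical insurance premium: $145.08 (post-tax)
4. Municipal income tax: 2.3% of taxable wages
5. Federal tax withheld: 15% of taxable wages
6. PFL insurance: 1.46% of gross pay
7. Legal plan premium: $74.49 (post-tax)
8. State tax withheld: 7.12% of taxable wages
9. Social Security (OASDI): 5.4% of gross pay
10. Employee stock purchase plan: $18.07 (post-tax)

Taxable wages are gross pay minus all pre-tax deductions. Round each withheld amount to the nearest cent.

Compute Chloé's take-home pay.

$867.86

Regular pay: 39 × $34.76 = $1,355.64
Overtime pay: 8 × $34.76 × 1.5 = $417.12
Gross pay = $1,355.64 + $417.12 = $1,772.76
SIMPLE IRA contribution: $1,772.76 × 0.0643 = $113.99
Taxable wages = $1,772.76 − $113.99 = $1,658.77
Federal tax withheld: $1,658.77 × 0.15 = $248.82
State tax withheld: $1,658.77 × 0.0712 = $118.10
Municipal income tax: $1,658.77 × 0.023 = $38.15
Social Security (OASDI): $1,772.76 × 0.054 = $95.73
Medicare: $1,772.76 × 0.015 = $26.59
PFL insurance: $1,772.76 × 0.0146 = $25.88
Employee stock purchase plan: $18.07
Legal plan premium: $74.49
Medical insurance premium: $145.08
Total deductions = $113.99 + $248.82 + $118.10 + $38.15 + $95.73 + $26.59 + $25.88 + $18.07 + $74.49 + $145.08 = $904.90
Net pay = $1,772.76 − $904.90 = $867.86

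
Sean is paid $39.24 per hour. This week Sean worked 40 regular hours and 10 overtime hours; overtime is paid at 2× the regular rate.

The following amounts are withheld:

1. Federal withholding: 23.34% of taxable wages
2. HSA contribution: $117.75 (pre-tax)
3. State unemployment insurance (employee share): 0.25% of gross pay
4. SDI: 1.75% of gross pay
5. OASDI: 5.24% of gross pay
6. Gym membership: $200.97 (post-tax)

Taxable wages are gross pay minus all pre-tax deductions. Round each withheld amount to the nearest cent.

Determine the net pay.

$1343.19

Regular pay: 40 × $39.24 = $1569.60
Overtime pay: 10 × $39.24 × 2 = $784.80
Gross pay = $1569.60 + $784.80 = $2354.40
HSA contribution: $117.75
Taxable wages = $2354.40 − $117.75 = $2236.65
Federal withholding: $2236.65 × 0.2334 = $522.03
OASDI: $2354.40 × 0.0524 = $123.37
State unemployment insurance (employee share): $2354.40 × 0.0025 = $5.89
SDI: $2354.40 × 0.0175 = $41.20
Gym membership: $200.97
Total deductions = $117.75 + $522.03 + $123.37 + $5.89 + $41.20 + $200.97 = $1011.21
Net pay = $2354.40 − $1011.21 = $1343.19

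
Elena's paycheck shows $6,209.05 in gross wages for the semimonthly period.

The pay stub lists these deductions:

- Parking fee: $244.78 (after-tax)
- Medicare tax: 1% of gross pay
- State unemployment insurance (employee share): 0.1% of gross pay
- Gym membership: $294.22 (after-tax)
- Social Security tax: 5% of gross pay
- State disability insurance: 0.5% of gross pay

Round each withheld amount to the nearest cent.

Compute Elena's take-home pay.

Medicare tax: $6,209.05 × 0.01 = $62.09
State unemployment insurance (employee share): $6,209.05 × 0.001 = $6.21
State disability insurance: $6,209.05 × 0.005 = $31.05
Social Security tax: $6,209.05 × 0.05 = $310.45
Gym membership: $294.22
Parking fee: $244.78
Total deductions = $62.09 + $6.21 + $31.05 + $310.45 + $294.22 + $244.78 = $948.80
Net pay = $6,209.05 − $948.80 = $5,260.25

$5,260.25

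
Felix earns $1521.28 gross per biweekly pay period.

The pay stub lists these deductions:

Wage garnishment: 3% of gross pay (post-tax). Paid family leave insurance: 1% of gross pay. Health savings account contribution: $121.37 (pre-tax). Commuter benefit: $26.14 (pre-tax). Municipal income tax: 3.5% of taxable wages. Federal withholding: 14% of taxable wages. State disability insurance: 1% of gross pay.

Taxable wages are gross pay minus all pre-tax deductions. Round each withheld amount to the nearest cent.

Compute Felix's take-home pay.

Commuter benefit: $26.14
Health savings account contribution: $121.37
Pre-tax total = $26.14 + $121.37 = $147.51
Taxable wages = $1521.28 − $147.51 = $1373.77
Municipal income tax: $1373.77 × 0.035 = $48.08
Federal withholding: $1373.77 × 0.14 = $192.33
State disability insurance: $1521.28 × 0.01 = $15.21
Paid family leave insurance: $1521.28 × 0.01 = $15.21
Wage garnishment: $1521.28 × 0.03 = $45.64
Total deductions = $26.14 + $121.37 + $48.08 + $192.33 + $15.21 + $15.21 + $45.64 = $463.98
Net pay = $1521.28 − $463.98 = $1057.30

$1057.30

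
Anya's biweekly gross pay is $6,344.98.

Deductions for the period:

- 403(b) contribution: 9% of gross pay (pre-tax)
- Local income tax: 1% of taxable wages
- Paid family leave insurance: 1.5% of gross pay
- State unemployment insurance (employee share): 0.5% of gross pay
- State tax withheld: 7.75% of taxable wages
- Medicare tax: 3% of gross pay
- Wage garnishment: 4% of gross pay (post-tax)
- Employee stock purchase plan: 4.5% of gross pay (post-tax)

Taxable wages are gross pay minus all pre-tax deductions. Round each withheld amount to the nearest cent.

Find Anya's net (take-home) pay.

403(b) contribution: $6,344.98 × 0.09 = $571.05
Taxable wages = $6,344.98 − $571.05 = $5,773.93
Local income tax: $5,773.93 × 0.01 = $57.74
State tax withheld: $5,773.93 × 0.0775 = $447.48
Medicare tax: $6,344.98 × 0.03 = $190.35
Paid family leave insurance: $6,344.98 × 0.015 = $95.17
State unemployment insurance (employee share): $6,344.98 × 0.005 = $31.72
Wage garnishment: $6,344.98 × 0.04 = $253.80
Employee stock purchase plan: $6,344.98 × 0.045 = $285.52
Total deductions = $571.05 + $57.74 + $447.48 + $190.35 + $95.17 + $31.72 + $253.80 + $285.52 = $1,932.83
Net pay = $6,344.98 − $1,932.83 = $4,412.15

$4,412.15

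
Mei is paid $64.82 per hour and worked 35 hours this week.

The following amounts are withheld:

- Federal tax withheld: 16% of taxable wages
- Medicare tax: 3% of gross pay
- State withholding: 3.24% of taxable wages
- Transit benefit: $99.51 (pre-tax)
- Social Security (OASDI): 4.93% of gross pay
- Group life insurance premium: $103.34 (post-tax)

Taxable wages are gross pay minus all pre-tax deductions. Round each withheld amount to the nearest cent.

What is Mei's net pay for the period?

Gross pay: 35 × $64.82 = $2,268.70
Transit benefit: $99.51
Taxable wages = $2,268.70 − $99.51 = $2,169.19
State withholding: $2,169.19 × 0.0324 = $70.28
Federal tax withheld: $2,169.19 × 0.16 = $347.07
Social Security (OASDI): $2,268.70 × 0.0493 = $111.85
Medicare tax: $2,268.70 × 0.03 = $68.06
Group life insurance premium: $103.34
Total deductions = $99.51 + $70.28 + $347.07 + $111.85 + $68.06 + $103.34 = $800.11
Net pay = $2,268.70 − $800.11 = $1,468.59

$1,468.59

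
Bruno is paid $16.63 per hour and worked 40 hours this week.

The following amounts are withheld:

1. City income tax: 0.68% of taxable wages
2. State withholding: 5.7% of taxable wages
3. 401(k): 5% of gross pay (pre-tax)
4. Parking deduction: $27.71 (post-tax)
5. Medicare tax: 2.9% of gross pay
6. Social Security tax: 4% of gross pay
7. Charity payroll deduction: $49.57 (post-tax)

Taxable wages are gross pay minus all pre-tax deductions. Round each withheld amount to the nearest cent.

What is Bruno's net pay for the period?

$468.44

Gross pay: 40 × $16.63 = $665.20
401(k): $665.20 × 0.05 = $33.26
Taxable wages = $665.20 − $33.26 = $631.94
City income tax: $631.94 × 0.0068 = $4.30
State withholding: $631.94 × 0.057 = $36.02
Medicare tax: $665.20 × 0.029 = $19.29
Social Security tax: $665.20 × 0.04 = $26.61
Parking deduction: $27.71
Charity payroll deduction: $49.57
Total deductions = $33.26 + $4.30 + $36.02 + $19.29 + $26.61 + $27.71 + $49.57 = $196.76
Net pay = $665.20 − $196.76 = $468.44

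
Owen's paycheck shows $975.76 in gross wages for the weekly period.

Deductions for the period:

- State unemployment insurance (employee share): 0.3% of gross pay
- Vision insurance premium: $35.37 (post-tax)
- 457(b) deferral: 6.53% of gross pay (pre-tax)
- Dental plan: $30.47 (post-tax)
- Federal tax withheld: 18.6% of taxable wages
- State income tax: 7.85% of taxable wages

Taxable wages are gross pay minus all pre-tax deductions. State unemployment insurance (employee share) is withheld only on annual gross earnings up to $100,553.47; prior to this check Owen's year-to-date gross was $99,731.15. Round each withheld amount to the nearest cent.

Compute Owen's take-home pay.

$602.49

457(b) deferral: $975.76 × 0.0653 = $63.72
Taxable wages = $975.76 − $63.72 = $912.04
Federal tax withheld: $912.04 × 0.186 = $169.64
State income tax: $912.04 × 0.0785 = $71.60
State unemployment insurance (employee share): only $100,553.47 − $99,731.15 = $822.32 of this check is subject → $822.32 × 0.003 = $2.47
Dental plan: $30.47
Vision insurance premium: $35.37
Total deductions = $63.72 + $169.64 + $71.60 + $2.47 + $30.47 + $35.37 = $373.27
Net pay = $975.76 − $373.27 = $602.49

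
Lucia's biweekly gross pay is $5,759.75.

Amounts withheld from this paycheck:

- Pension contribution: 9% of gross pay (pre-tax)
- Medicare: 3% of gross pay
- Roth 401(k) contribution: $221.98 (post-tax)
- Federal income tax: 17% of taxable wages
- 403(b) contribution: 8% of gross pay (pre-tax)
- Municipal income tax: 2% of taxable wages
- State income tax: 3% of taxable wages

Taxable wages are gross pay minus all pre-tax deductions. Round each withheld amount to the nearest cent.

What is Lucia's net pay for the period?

Pension contribution: $5,759.75 × 0.09 = $518.38
403(b) contribution: $5,759.75 × 0.08 = $460.78
Pre-tax total = $518.38 + $460.78 = $979.16
Taxable wages = $5,759.75 − $979.16 = $4,780.59
Federal income tax: $4,780.59 × 0.17 = $812.70
State income tax: $4,780.59 × 0.03 = $143.42
Municipal income tax: $4,780.59 × 0.02 = $95.61
Medicare: $5,759.75 × 0.03 = $172.79
Roth 401(k) contribution: $221.98
Total deductions = $518.38 + $460.78 + $812.70 + $143.42 + $95.61 + $172.79 + $221.98 = $2,425.66
Net pay = $5,759.75 − $2,425.66 = $3,334.09

$3,334.09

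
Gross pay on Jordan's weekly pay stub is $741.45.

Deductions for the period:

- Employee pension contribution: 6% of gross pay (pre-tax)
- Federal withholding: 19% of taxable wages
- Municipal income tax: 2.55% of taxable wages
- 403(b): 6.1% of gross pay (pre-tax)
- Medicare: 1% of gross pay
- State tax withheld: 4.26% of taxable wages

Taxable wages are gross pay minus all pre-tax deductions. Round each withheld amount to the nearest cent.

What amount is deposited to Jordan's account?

$476.11

Employee pension contribution: $741.45 × 0.06 = $44.49
403(b): $741.45 × 0.061 = $45.23
Pre-tax total = $44.49 + $45.23 = $89.72
Taxable wages = $741.45 − $89.72 = $651.73
Municipal income tax: $651.73 × 0.0255 = $16.62
State tax withheld: $651.73 × 0.0426 = $27.76
Federal withholding: $651.73 × 0.19 = $123.83
Medicare: $741.45 × 0.01 = $7.41
Total deductions = $44.49 + $45.23 + $16.62 + $27.76 + $123.83 + $7.41 = $265.34
Net pay = $741.45 − $265.34 = $476.11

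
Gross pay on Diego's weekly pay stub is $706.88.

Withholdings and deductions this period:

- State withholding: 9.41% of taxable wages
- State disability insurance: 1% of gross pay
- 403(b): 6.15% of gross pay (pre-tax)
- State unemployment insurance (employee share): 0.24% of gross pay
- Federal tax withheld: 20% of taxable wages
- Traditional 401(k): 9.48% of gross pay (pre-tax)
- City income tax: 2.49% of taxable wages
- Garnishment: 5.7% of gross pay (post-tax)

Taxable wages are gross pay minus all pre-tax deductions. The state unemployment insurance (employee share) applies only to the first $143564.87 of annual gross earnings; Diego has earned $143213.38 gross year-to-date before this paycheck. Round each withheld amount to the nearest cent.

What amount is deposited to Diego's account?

$357.95

Traditional 401(k): $706.88 × 0.0948 = $67.01
403(b): $706.88 × 0.0615 = $43.47
Pre-tax total = $67.01 + $43.47 = $110.48
Taxable wages = $706.88 − $110.48 = $596.40
Federal tax withheld: $596.40 × 0.2 = $119.28
City income tax: $596.40 × 0.0249 = $14.85
State withholding: $596.40 × 0.0941 = $56.12
State unemployment insurance (employee share): only $143564.87 − $143213.38 = $351.49 of this check is subject → $351.49 × 0.0024 = $0.84
State disability insurance: $706.88 × 0.01 = $7.07
Garnishment: $706.88 × 0.057 = $40.29
Total deductions = $67.01 + $43.47 + $119.28 + $14.85 + $56.12 + $0.84 + $7.07 + $40.29 = $348.93
Net pay = $706.88 − $348.93 = $357.95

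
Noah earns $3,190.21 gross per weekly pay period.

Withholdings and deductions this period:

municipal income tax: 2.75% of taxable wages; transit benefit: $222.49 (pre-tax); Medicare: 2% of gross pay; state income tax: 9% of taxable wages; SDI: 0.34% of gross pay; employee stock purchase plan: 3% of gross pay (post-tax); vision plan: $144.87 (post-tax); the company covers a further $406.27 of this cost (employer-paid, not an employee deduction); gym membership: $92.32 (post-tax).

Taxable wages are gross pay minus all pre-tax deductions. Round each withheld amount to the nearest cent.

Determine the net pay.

Transit benefit: $222.49
Taxable wages = $3,190.21 − $222.49 = $2,967.72
State income tax: $2,967.72 × 0.09 = $267.09
Municipal income tax: $2,967.72 × 0.0275 = $81.61
Medicare: $3,190.21 × 0.02 = $63.80
SDI: $3,190.21 × 0.0034 = $10.85
Vision plan: $144.87
Gym membership: $92.32
Employee stock purchase plan: $3,190.21 × 0.03 = $95.71
(Employer's $406.27 toward vision plan is not withheld from the employee.)
Total deductions = $222.49 + $267.09 + $81.61 + $63.80 + $10.85 + $144.87 + $92.32 + $95.71 = $978.74
Net pay = $3,190.21 − $978.74 = $2,211.47

$2,211.47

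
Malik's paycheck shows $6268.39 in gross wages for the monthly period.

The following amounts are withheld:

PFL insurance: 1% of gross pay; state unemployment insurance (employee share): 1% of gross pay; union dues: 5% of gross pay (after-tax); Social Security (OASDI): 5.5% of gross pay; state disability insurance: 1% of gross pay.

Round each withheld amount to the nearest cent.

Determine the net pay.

$5422.17

PFL insurance: $6268.39 × 0.01 = $62.68
State disability insurance: $6268.39 × 0.01 = $62.68
State unemployment insurance (employee share): $6268.39 × 0.01 = $62.68
Social Security (OASDI): $6268.39 × 0.055 = $344.76
Union dues: $6268.39 × 0.05 = $313.42
Total deductions = $62.68 + $62.68 + $62.68 + $344.76 + $313.42 = $846.22
Net pay = $6268.39 − $846.22 = $5422.17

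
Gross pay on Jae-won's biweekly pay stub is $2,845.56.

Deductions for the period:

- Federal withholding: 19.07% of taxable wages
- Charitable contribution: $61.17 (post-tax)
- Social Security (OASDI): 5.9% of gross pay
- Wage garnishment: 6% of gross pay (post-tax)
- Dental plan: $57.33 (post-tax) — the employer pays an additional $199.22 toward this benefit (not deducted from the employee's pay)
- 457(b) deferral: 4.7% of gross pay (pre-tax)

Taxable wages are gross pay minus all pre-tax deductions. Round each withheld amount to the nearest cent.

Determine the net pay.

457(b) deferral: $2,845.56 × 0.047 = $133.74
Taxable wages = $2,845.56 − $133.74 = $2,711.82
Federal withholding: $2,711.82 × 0.1907 = $517.14
Social Security (OASDI): $2,845.56 × 0.059 = $167.89
Dental plan: $57.33
Charitable contribution: $61.17
Wage garnishment: $2,845.56 × 0.06 = $170.73
(Employer's $199.22 toward dental plan is not withheld from the employee.)
Total deductions = $133.74 + $517.14 + $167.89 + $57.33 + $61.17 + $170.73 = $1,108.00
Net pay = $2,845.56 − $1,108.00 = $1,737.56

$1,737.56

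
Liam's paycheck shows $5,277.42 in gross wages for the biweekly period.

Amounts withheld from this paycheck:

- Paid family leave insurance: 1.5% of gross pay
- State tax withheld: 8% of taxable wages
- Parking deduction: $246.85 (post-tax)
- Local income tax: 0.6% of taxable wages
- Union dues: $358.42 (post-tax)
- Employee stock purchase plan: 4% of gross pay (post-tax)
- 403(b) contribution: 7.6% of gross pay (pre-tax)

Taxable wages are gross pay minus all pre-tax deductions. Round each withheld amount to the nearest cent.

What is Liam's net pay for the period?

403(b) contribution: $5,277.42 × 0.076 = $401.08
Taxable wages = $5,277.42 − $401.08 = $4,876.34
Local income tax: $4,876.34 × 0.006 = $29.26
State tax withheld: $4,876.34 × 0.08 = $390.11
Paid family leave insurance: $5,277.42 × 0.015 = $79.16
Union dues: $358.42
Employee stock purchase plan: $5,277.42 × 0.04 = $211.10
Parking deduction: $246.85
Total deductions = $401.08 + $29.26 + $390.11 + $79.16 + $358.42 + $211.10 + $246.85 = $1,715.98
Net pay = $5,277.42 − $1,715.98 = $3,561.44

$3,561.44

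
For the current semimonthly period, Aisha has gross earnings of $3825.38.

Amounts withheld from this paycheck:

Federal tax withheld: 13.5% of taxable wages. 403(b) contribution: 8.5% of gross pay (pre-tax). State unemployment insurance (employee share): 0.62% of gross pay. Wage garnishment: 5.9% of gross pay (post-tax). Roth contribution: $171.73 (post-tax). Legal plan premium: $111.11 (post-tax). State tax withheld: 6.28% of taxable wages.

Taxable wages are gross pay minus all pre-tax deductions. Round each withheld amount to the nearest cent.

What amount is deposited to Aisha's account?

$2275.62

403(b) contribution: $3825.38 × 0.085 = $325.16
Taxable wages = $3825.38 − $325.16 = $3500.22
Federal tax withheld: $3500.22 × 0.135 = $472.53
State tax withheld: $3500.22 × 0.0628 = $219.81
State unemployment insurance (employee share): $3825.38 × 0.0062 = $23.72
Legal plan premium: $111.11
Roth contribution: $171.73
Wage garnishment: $3825.38 × 0.059 = $225.70
Total deductions = $325.16 + $472.53 + $219.81 + $23.72 + $111.11 + $171.73 + $225.70 = $1549.76
Net pay = $3825.38 − $1549.76 = $2275.62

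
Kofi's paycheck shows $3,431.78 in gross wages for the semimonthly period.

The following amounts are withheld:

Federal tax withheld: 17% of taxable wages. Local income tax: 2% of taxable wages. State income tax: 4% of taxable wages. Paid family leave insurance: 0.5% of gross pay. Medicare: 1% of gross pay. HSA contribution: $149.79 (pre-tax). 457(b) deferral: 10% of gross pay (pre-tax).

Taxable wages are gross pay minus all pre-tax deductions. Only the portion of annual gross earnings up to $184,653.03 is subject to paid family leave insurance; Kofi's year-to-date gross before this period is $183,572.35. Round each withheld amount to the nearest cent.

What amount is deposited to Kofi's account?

HSA contribution: $149.79
457(b) deferral: $3,431.78 × 0.1 = $343.18
Pre-tax total = $149.79 + $343.18 = $492.97
Taxable wages = $3,431.78 − $492.97 = $2,938.81
Local income tax: $2,938.81 × 0.02 = $58.78
Federal tax withheld: $2,938.81 × 0.17 = $499.60
State income tax: $2,938.81 × 0.04 = $117.55
Medicare: $3,431.78 × 0.01 = $34.32
Paid family leave insurance: only $184,653.03 − $183,572.35 = $1,080.68 of this check is subject → $1,080.68 × 0.005 = $5.40
Total deductions = $149.79 + $343.18 + $58.78 + $499.60 + $117.55 + $34.32 + $5.40 = $1,208.62
Net pay = $3,431.78 − $1,208.62 = $2,223.16

$2,223.16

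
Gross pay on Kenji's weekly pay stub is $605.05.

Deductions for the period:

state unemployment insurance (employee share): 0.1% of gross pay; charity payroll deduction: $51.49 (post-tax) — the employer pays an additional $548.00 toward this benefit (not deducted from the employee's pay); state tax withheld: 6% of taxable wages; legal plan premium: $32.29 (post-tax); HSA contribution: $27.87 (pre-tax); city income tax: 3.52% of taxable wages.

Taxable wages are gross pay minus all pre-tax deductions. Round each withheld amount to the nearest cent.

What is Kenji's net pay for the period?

HSA contribution: $27.87
Taxable wages = $605.05 − $27.87 = $577.18
City income tax: $577.18 × 0.0352 = $20.32
State tax withheld: $577.18 × 0.06 = $34.63
State unemployment insurance (employee share): $605.05 × 0.001 = $0.61
Legal plan premium: $32.29
Charity payroll deduction: $51.49
(Employer's $548.00 toward charity payroll deduction is not withheld from the employee.)
Total deductions = $27.87 + $20.32 + $34.63 + $0.61 + $32.29 + $51.49 = $167.21
Net pay = $605.05 − $167.21 = $437.84

$437.84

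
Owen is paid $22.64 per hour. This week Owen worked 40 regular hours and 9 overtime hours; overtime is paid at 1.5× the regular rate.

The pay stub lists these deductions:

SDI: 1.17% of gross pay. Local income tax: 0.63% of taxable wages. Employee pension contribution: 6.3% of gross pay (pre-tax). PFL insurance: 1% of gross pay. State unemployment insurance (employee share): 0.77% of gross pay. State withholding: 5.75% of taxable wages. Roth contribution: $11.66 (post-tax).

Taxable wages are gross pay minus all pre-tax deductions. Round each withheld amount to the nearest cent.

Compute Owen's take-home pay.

$1,015.25

Regular pay: 40 × $22.64 = $905.60
Overtime pay: 9 × $22.64 × 1.5 = $305.64
Gross pay = $905.60 + $305.64 = $1,211.24
Employee pension contribution: $1,211.24 × 0.063 = $76.31
Taxable wages = $1,211.24 − $76.31 = $1,134.93
Local income tax: $1,134.93 × 0.0063 = $7.15
State withholding: $1,134.93 × 0.0575 = $65.26
SDI: $1,211.24 × 0.0117 = $14.17
PFL insurance: $1,211.24 × 0.01 = $12.11
State unemployment insurance (employee share): $1,211.24 × 0.0077 = $9.33
Roth contribution: $11.66
Total deductions = $76.31 + $7.15 + $65.26 + $14.17 + $12.11 + $9.33 + $11.66 = $195.99
Net pay = $1,211.24 − $195.99 = $1,015.25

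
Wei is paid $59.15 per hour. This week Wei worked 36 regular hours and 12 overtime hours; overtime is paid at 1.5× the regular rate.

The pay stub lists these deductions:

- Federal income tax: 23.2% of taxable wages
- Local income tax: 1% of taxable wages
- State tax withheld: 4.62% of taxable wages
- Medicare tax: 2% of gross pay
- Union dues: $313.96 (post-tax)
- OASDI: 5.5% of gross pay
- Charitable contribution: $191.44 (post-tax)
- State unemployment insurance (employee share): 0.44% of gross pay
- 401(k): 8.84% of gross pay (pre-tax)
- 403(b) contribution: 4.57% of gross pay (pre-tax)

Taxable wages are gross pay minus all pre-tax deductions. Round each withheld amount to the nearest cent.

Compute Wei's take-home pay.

$1209.66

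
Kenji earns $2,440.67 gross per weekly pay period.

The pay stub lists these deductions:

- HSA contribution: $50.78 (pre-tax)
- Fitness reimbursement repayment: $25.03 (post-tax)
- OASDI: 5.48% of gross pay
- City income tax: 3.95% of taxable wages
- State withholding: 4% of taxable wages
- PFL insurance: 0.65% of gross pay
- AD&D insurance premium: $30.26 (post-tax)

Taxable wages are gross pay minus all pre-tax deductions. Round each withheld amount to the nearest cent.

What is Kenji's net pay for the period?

$1,994.99

HSA contribution: $50.78
Taxable wages = $2,440.67 − $50.78 = $2,389.89
City income tax: $2,389.89 × 0.0395 = $94.40
State withholding: $2,389.89 × 0.04 = $95.60
PFL insurance: $2,440.67 × 0.0065 = $15.86
OASDI: $2,440.67 × 0.0548 = $133.75
AD&D insurance premium: $30.26
Fitness reimbursement repayment: $25.03
Total deductions = $50.78 + $94.40 + $95.60 + $15.86 + $133.75 + $30.26 + $25.03 = $445.68
Net pay = $2,440.67 − $445.68 = $1,994.99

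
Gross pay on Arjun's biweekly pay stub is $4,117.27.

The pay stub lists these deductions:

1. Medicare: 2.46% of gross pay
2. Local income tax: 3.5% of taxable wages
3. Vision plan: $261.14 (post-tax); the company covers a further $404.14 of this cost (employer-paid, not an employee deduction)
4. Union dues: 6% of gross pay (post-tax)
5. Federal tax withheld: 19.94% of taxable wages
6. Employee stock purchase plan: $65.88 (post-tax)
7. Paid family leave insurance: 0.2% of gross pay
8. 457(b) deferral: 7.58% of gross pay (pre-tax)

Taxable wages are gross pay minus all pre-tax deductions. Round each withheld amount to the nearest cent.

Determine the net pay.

$2,229.68

457(b) deferral: $4,117.27 × 0.0758 = $312.09
Taxable wages = $4,117.27 − $312.09 = $3,805.18
Local income tax: $3,805.18 × 0.035 = $133.18
Federal tax withheld: $3,805.18 × 0.1994 = $758.75
Medicare: $4,117.27 × 0.0246 = $101.28
Paid family leave insurance: $4,117.27 × 0.002 = $8.23
Vision plan: $261.14
Union dues: $4,117.27 × 0.06 = $247.04
Employee stock purchase plan: $65.88
(Employer's $404.14 toward vision plan is not withheld from the employee.)
Total deductions = $312.09 + $133.18 + $758.75 + $101.28 + $8.23 + $261.14 + $247.04 + $65.88 = $1,887.59
Net pay = $4,117.27 − $1,887.59 = $2,229.68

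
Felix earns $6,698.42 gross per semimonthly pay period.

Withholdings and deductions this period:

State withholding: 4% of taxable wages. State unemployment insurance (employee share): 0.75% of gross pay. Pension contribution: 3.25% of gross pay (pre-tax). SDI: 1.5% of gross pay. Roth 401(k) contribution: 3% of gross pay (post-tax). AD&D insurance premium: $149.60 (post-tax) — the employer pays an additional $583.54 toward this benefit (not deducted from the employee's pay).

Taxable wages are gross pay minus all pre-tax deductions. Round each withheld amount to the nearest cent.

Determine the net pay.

Pension contribution: $6,698.42 × 0.0325 = $217.70
Taxable wages = $6,698.42 − $217.70 = $6,480.72
State withholding: $6,480.72 × 0.04 = $259.23
SDI: $6,698.42 × 0.015 = $100.48
State unemployment insurance (employee share): $6,698.42 × 0.0075 = $50.24
Roth 401(k) contribution: $6,698.42 × 0.03 = $200.95
AD&D insurance premium: $149.60
(Employer's $583.54 toward AD&D insurance premium is not withheld from the employee.)
Total deductions = $217.70 + $259.23 + $100.48 + $50.24 + $200.95 + $149.60 = $978.20
Net pay = $6,698.42 − $978.20 = $5,720.22

$5,720.22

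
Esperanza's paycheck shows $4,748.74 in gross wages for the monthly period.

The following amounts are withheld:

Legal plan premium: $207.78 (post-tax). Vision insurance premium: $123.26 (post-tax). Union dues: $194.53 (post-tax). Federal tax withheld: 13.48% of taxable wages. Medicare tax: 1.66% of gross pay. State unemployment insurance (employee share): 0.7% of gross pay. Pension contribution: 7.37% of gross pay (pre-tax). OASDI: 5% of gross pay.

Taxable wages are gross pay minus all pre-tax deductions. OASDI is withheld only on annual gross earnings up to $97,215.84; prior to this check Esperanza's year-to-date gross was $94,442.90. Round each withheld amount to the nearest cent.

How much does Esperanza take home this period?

$3,029.52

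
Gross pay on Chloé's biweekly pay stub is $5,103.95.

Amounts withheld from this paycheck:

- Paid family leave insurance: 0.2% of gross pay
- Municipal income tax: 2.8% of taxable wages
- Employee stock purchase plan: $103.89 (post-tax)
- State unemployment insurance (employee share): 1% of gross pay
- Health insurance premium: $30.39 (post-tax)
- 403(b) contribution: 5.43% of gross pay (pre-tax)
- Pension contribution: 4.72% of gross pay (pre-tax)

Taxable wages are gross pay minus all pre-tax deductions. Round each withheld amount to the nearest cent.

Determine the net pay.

Pension contribution: $5,103.95 × 0.0472 = $240.91
403(b) contribution: $5,103.95 × 0.0543 = $277.14
Pre-tax total = $240.91 + $277.14 = $518.05
Taxable wages = $5,103.95 − $518.05 = $4,585.90
Municipal income tax: $4,585.90 × 0.028 = $128.41
State unemployment insurance (employee share): $5,103.95 × 0.01 = $51.04
Paid family leave insurance: $5,103.95 × 0.002 = $10.21
Health insurance premium: $30.39
Employee stock purchase plan: $103.89
Total deductions = $240.91 + $277.14 + $128.41 + $51.04 + $10.21 + $30.39 + $103.89 = $841.99
Net pay = $5,103.95 − $841.99 = $4,261.96

$4,261.96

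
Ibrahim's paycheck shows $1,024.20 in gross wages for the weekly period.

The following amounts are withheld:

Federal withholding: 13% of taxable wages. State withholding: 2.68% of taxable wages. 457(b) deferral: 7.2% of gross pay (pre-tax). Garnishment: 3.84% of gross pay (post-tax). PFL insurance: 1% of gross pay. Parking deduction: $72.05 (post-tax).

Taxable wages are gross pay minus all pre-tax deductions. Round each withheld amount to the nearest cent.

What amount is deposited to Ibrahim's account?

$679.81

457(b) deferral: $1,024.20 × 0.072 = $73.74
Taxable wages = $1,024.20 − $73.74 = $950.46
State withholding: $950.46 × 0.0268 = $25.47
Federal withholding: $950.46 × 0.13 = $123.56
PFL insurance: $1,024.20 × 0.01 = $10.24
Parking deduction: $72.05
Garnishment: $1,024.20 × 0.0384 = $39.33
Total deductions = $73.74 + $25.47 + $123.56 + $10.24 + $72.05 + $39.33 = $344.39
Net pay = $1,024.20 − $344.39 = $679.81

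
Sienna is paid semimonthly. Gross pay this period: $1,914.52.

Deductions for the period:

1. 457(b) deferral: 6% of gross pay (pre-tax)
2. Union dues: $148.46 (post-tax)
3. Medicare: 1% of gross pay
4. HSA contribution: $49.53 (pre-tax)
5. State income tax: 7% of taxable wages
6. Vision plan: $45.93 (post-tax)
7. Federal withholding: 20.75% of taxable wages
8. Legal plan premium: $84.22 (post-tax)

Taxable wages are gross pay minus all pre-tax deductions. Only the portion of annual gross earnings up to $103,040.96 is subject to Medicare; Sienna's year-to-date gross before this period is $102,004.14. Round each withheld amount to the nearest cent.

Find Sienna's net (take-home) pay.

$975.48

457(b) deferral: $1,914.52 × 0.06 = $114.87
HSA contribution: $49.53
Pre-tax total = $114.87 + $49.53 = $164.40
Taxable wages = $1,914.52 − $164.40 = $1,750.12
State income tax: $1,750.12 × 0.07 = $122.51
Federal withholding: $1,750.12 × 0.2075 = $363.15
Medicare: only $103,040.96 − $102,004.14 = $1,036.82 of this check is subject → $1,036.82 × 0.01 = $10.37
Union dues: $148.46
Vision plan: $45.93
Legal plan premium: $84.22
Total deductions = $114.87 + $49.53 + $122.51 + $363.15 + $10.37 + $148.46 + $45.93 + $84.22 = $939.04
Net pay = $1,914.52 − $939.04 = $975.48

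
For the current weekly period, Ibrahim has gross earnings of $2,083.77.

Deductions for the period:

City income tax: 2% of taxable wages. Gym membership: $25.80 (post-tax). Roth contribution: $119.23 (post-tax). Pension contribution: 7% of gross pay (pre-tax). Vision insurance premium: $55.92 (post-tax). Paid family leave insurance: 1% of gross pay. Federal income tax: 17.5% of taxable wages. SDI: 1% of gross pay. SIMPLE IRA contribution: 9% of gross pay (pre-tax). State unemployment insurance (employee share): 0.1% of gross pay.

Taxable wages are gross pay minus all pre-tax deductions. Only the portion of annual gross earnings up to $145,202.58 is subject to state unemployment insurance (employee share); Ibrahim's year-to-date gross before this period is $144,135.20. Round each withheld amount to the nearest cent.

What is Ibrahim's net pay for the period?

$1,165.35

SIMPLE IRA contribution: $2,083.77 × 0.09 = $187.54
Pension contribution: $2,083.77 × 0.07 = $145.86
Pre-tax total = $187.54 + $145.86 = $333.40
Taxable wages = $2,083.77 − $333.40 = $1,750.37
City income tax: $1,750.37 × 0.02 = $35.01
Federal income tax: $1,750.37 × 0.175 = $306.31
Paid family leave insurance: $2,083.77 × 0.01 = $20.84
SDI: $2,083.77 × 0.01 = $20.84
State unemployment insurance (employee share): only $145,202.58 − $144,135.20 = $1,067.38 of this check is subject → $1,067.38 × 0.001 = $1.07
Gym membership: $25.80
Roth contribution: $119.23
Vision insurance premium: $55.92
Total deductions = $187.54 + $145.86 + $35.01 + $306.31 + $20.84 + $20.84 + $1.07 + $25.80 + $119.23 + $55.92 = $918.42
Net pay = $2,083.77 − $918.42 = $1,165.35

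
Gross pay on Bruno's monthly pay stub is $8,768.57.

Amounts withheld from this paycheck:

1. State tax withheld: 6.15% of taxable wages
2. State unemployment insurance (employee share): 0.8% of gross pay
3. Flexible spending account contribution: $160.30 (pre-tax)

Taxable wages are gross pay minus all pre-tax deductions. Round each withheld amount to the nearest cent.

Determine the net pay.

$8,008.71

Flexible spending account contribution: $160.30
Taxable wages = $8,768.57 − $160.30 = $8,608.27
State tax withheld: $8,608.27 × 0.0615 = $529.41
State unemployment insurance (employee share): $8,768.57 × 0.008 = $70.15
Total deductions = $160.30 + $529.41 + $70.15 = $759.86
Net pay = $8,768.57 − $759.86 = $8,008.71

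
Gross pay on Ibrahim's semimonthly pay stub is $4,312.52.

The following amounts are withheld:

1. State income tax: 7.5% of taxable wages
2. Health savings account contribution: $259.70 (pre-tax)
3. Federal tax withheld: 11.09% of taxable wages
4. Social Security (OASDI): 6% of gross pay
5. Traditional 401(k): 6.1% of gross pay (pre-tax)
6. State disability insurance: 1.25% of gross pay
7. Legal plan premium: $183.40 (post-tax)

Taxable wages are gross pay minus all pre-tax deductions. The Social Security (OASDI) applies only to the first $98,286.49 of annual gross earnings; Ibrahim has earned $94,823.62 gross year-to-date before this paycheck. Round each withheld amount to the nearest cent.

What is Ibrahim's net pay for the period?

$2,640.17

Traditional 401(k): $4,312.52 × 0.061 = $263.06
Health savings account contribution: $259.70
Pre-tax total = $263.06 + $259.70 = $522.76
Taxable wages = $4,312.52 − $522.76 = $3,789.76
State income tax: $3,789.76 × 0.075 = $284.23
Federal tax withheld: $3,789.76 × 0.1109 = $420.28
State disability insurance: $4,312.52 × 0.0125 = $53.91
Social Security (OASDI): only $98,286.49 − $94,823.62 = $3,462.87 of this check is subject → $3,462.87 × 0.06 = $207.77
Legal plan premium: $183.40
Total deductions = $263.06 + $259.70 + $284.23 + $420.28 + $53.91 + $207.77 + $183.40 = $1,672.35
Net pay = $4,312.52 − $1,672.35 = $2,640.17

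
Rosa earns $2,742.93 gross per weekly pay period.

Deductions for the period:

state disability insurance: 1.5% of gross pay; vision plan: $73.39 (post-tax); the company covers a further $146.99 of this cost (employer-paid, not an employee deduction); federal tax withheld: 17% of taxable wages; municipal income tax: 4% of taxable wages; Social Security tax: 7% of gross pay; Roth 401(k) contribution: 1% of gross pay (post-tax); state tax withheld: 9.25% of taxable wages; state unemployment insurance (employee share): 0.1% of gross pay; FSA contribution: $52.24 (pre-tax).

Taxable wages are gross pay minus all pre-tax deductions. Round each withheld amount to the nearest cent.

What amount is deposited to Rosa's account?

FSA contribution: $52.24
Taxable wages = $2,742.93 − $52.24 = $2,690.69
State tax withheld: $2,690.69 × 0.0925 = $248.89
Municipal income tax: $2,690.69 × 0.04 = $107.63
Federal tax withheld: $2,690.69 × 0.17 = $457.42
State disability insurance: $2,742.93 × 0.015 = $41.14
Social Security tax: $2,742.93 × 0.07 = $192.01
State unemployment insurance (employee share): $2,742.93 × 0.001 = $2.74
Vision plan: $73.39
Roth 401(k) contribution: $2,742.93 × 0.01 = $27.43
(Employer's $146.99 toward vision plan is not withheld from the employee.)
Total deductions = $52.24 + $248.89 + $107.63 + $457.42 + $41.14 + $192.01 + $2.74 + $73.39 + $27.43 = $1,202.89
Net pay = $2,742.93 − $1,202.89 = $1,540.04

$1,540.04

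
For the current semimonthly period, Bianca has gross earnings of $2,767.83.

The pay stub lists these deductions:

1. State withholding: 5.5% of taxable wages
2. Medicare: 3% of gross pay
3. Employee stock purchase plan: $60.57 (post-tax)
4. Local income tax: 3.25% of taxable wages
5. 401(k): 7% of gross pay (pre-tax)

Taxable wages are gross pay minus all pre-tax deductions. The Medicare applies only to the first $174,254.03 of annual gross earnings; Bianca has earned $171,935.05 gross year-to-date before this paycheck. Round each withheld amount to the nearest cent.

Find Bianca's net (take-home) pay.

$2,218.71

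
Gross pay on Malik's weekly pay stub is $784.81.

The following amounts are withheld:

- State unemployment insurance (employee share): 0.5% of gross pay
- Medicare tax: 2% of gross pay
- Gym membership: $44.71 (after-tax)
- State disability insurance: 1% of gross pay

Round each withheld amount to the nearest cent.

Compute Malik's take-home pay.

$712.63

State unemployment insurance (employee share): $784.81 × 0.005 = $3.92
State disability insurance: $784.81 × 0.01 = $7.85
Medicare tax: $784.81 × 0.02 = $15.70
Gym membership: $44.71
Total deductions = $3.92 + $7.85 + $15.70 + $44.71 = $72.18
Net pay = $784.81 − $72.18 = $712.63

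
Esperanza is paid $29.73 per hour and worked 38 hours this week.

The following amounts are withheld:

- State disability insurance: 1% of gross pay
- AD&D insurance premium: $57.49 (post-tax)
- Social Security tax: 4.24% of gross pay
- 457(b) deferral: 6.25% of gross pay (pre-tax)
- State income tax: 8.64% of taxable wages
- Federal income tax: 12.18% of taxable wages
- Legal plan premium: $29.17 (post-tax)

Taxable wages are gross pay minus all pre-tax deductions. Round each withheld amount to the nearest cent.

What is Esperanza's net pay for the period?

$692.76

Gross pay: 38 × $29.73 = $1,129.74
457(b) deferral: $1,129.74 × 0.0625 = $70.61
Taxable wages = $1,129.74 − $70.61 = $1,059.13
State income tax: $1,059.13 × 0.0864 = $91.51
Federal income tax: $1,059.13 × 0.1218 = $129.00
Social Security tax: $1,129.74 × 0.0424 = $47.90
State disability insurance: $1,129.74 × 0.01 = $11.30
AD&D insurance premium: $57.49
Legal plan premium: $29.17
Total deductions = $70.61 + $91.51 + $129.00 + $47.90 + $11.30 + $57.49 + $29.17 = $436.98
Net pay = $1,129.74 − $436.98 = $692.76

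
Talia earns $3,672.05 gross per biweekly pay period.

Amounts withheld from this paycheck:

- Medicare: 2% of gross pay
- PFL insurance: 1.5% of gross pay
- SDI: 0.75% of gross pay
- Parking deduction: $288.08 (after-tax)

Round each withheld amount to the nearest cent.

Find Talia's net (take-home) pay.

PFL insurance: $3,672.05 × 0.015 = $55.08
Medicare: $3,672.05 × 0.02 = $73.44
SDI: $3,672.05 × 0.0075 = $27.54
Parking deduction: $288.08
Total deductions = $55.08 + $73.44 + $27.54 + $288.08 = $444.14
Net pay = $3,672.05 − $444.14 = $3,227.91

$3,227.91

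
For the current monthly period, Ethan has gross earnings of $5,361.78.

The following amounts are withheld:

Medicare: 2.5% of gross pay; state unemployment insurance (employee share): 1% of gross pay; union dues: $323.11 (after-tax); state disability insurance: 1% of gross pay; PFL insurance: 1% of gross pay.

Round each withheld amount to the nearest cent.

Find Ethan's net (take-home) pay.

$4,743.77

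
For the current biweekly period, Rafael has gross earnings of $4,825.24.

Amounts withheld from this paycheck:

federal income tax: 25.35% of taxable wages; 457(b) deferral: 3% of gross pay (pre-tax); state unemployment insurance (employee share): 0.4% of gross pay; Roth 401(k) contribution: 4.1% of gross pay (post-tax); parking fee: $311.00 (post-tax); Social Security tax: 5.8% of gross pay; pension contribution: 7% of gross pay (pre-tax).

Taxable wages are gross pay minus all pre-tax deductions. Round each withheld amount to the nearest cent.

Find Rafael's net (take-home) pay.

457(b) deferral: $4,825.24 × 0.03 = $144.76
Pension contribution: $4,825.24 × 0.07 = $337.77
Pre-tax total = $144.76 + $337.77 = $482.53
Taxable wages = $4,825.24 − $482.53 = $4,342.71
Federal income tax: $4,342.71 × 0.2535 = $1,100.88
Social Security tax: $4,825.24 × 0.058 = $279.86
State unemployment insurance (employee share): $4,825.24 × 0.004 = $19.30
Roth 401(k) contribution: $4,825.24 × 0.041 = $197.83
Parking fee: $311.00
Total deductions = $144.76 + $337.77 + $1,100.88 + $279.86 + $19.30 + $197.83 + $311.00 = $2,391.40
Net pay = $4,825.24 − $2,391.40 = $2,433.84

$2,433.84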